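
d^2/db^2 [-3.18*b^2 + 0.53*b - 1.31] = -6.36000000000000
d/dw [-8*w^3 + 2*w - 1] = 2 - 24*w^2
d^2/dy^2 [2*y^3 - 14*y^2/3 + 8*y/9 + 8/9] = 12*y - 28/3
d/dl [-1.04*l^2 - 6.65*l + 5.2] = -2.08*l - 6.65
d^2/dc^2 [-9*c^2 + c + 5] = -18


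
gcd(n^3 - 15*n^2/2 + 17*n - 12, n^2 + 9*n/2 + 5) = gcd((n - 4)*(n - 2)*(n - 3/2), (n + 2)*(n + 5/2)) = 1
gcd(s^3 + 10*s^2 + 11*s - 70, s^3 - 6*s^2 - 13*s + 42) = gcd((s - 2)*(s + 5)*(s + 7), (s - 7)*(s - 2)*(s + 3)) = s - 2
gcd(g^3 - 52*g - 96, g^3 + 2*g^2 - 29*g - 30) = g + 6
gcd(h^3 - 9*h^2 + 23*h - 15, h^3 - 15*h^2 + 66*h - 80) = h - 5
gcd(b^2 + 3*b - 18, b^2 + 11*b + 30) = b + 6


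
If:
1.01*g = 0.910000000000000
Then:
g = 0.90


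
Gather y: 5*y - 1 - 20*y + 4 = 3 - 15*y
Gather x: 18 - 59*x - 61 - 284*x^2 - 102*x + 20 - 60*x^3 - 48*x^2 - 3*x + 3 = -60*x^3 - 332*x^2 - 164*x - 20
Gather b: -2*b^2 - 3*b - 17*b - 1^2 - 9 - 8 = -2*b^2 - 20*b - 18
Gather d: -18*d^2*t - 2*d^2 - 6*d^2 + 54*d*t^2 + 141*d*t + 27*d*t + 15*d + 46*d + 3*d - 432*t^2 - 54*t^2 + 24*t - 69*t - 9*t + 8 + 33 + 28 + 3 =d^2*(-18*t - 8) + d*(54*t^2 + 168*t + 64) - 486*t^2 - 54*t + 72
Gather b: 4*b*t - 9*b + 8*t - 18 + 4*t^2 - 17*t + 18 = b*(4*t - 9) + 4*t^2 - 9*t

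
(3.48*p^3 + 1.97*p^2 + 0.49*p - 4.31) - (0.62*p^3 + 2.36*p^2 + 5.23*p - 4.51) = 2.86*p^3 - 0.39*p^2 - 4.74*p + 0.2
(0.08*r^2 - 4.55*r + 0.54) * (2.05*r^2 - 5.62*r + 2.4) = 0.164*r^4 - 9.7771*r^3 + 26.87*r^2 - 13.9548*r + 1.296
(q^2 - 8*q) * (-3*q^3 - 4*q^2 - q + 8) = -3*q^5 + 20*q^4 + 31*q^3 + 16*q^2 - 64*q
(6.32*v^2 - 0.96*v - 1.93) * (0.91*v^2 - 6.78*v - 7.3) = 5.7512*v^4 - 43.7232*v^3 - 41.3835*v^2 + 20.0934*v + 14.089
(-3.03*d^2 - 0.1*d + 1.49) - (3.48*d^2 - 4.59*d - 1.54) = -6.51*d^2 + 4.49*d + 3.03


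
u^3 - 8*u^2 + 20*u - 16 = (u - 4)*(u - 2)^2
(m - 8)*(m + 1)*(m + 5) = m^3 - 2*m^2 - 43*m - 40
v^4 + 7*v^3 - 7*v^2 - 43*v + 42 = (v - 2)*(v - 1)*(v + 3)*(v + 7)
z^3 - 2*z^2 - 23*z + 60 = (z - 4)*(z - 3)*(z + 5)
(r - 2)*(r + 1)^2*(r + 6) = r^4 + 6*r^3 - 3*r^2 - 20*r - 12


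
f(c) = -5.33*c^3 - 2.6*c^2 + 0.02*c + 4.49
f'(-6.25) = -592.09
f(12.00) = -9579.91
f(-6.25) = 1204.07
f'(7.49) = -935.97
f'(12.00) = -2364.94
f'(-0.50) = -1.38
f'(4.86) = -402.93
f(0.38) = 3.83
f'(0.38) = -4.26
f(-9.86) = 4860.78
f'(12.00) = -2364.94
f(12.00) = -9579.91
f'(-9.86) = -1503.25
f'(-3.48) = -175.53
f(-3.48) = 197.56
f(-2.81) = 102.17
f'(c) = -15.99*c^2 - 5.2*c + 0.02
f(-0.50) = 4.50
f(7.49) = -2380.83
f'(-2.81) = -111.63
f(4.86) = -668.66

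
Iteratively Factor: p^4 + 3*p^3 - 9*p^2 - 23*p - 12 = (p + 1)*(p^3 + 2*p^2 - 11*p - 12) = (p + 1)*(p + 4)*(p^2 - 2*p - 3) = (p + 1)^2*(p + 4)*(p - 3)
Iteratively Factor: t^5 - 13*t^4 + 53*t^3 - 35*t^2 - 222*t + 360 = (t - 5)*(t^4 - 8*t^3 + 13*t^2 + 30*t - 72) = (t - 5)*(t - 3)*(t^3 - 5*t^2 - 2*t + 24) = (t - 5)*(t - 3)*(t + 2)*(t^2 - 7*t + 12) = (t - 5)*(t - 4)*(t - 3)*(t + 2)*(t - 3)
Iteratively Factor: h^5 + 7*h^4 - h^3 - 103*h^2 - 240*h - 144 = (h + 4)*(h^4 + 3*h^3 - 13*h^2 - 51*h - 36) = (h - 4)*(h + 4)*(h^3 + 7*h^2 + 15*h + 9) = (h - 4)*(h + 3)*(h + 4)*(h^2 + 4*h + 3) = (h - 4)*(h + 1)*(h + 3)*(h + 4)*(h + 3)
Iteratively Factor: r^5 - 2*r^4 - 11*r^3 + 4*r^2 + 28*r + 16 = (r - 2)*(r^4 - 11*r^2 - 18*r - 8) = (r - 2)*(r + 1)*(r^3 - r^2 - 10*r - 8) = (r - 2)*(r + 1)^2*(r^2 - 2*r - 8) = (r - 4)*(r - 2)*(r + 1)^2*(r + 2)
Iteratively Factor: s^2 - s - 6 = (s + 2)*(s - 3)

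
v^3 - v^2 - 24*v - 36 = (v - 6)*(v + 2)*(v + 3)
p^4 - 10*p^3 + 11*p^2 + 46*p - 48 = (p - 8)*(p - 3)*(p - 1)*(p + 2)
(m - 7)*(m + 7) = m^2 - 49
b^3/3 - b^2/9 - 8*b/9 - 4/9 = (b/3 + 1/3)*(b - 2)*(b + 2/3)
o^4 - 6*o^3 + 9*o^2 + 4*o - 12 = (o - 3)*(o - 2)^2*(o + 1)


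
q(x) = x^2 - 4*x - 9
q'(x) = 2*x - 4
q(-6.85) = 65.32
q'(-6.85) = -17.70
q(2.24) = -12.94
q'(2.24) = 0.48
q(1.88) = -12.99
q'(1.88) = -0.24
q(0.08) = -9.31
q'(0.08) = -3.84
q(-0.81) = -5.10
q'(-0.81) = -5.62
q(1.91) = -12.99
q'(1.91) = -0.18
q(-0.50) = -6.75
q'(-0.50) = -5.00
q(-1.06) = -3.64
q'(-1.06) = -6.12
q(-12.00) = 183.00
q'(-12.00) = -28.00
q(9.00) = 36.00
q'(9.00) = 14.00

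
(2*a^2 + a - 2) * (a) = 2*a^3 + a^2 - 2*a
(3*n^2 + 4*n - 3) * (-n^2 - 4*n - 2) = -3*n^4 - 16*n^3 - 19*n^2 + 4*n + 6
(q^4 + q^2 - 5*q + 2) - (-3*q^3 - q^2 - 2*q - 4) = q^4 + 3*q^3 + 2*q^2 - 3*q + 6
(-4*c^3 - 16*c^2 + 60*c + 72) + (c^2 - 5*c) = -4*c^3 - 15*c^2 + 55*c + 72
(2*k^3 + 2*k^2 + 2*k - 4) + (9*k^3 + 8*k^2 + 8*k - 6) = 11*k^3 + 10*k^2 + 10*k - 10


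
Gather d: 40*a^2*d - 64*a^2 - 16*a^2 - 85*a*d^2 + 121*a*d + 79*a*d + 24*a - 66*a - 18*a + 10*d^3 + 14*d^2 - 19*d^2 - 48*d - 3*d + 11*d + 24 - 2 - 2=-80*a^2 - 60*a + 10*d^3 + d^2*(-85*a - 5) + d*(40*a^2 + 200*a - 40) + 20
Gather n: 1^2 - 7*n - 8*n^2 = -8*n^2 - 7*n + 1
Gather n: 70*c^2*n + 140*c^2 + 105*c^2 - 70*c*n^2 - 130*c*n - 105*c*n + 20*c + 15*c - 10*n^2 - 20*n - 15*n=245*c^2 + 35*c + n^2*(-70*c - 10) + n*(70*c^2 - 235*c - 35)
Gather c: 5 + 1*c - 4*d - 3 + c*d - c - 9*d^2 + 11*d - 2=c*d - 9*d^2 + 7*d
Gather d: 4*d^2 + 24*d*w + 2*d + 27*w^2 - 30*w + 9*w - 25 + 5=4*d^2 + d*(24*w + 2) + 27*w^2 - 21*w - 20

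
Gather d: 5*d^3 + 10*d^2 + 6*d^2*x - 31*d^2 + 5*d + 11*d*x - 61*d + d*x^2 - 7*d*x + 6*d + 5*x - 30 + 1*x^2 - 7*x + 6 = 5*d^3 + d^2*(6*x - 21) + d*(x^2 + 4*x - 50) + x^2 - 2*x - 24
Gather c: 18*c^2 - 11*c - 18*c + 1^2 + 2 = 18*c^2 - 29*c + 3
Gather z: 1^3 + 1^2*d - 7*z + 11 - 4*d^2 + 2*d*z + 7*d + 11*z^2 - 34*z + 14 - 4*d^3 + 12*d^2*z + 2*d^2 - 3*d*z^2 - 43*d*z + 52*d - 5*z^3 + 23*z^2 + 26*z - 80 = -4*d^3 - 2*d^2 + 60*d - 5*z^3 + z^2*(34 - 3*d) + z*(12*d^2 - 41*d - 15) - 54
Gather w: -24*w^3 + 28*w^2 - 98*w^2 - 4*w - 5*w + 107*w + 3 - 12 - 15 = -24*w^3 - 70*w^2 + 98*w - 24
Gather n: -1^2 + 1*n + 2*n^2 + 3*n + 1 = 2*n^2 + 4*n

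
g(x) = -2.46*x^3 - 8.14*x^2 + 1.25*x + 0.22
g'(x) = -7.38*x^2 - 16.28*x + 1.25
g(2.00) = -49.52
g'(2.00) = -60.83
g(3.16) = -154.74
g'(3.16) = -123.89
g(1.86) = -41.45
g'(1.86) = -54.56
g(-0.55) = -2.52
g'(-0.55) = 7.97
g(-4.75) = 74.27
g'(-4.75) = -87.93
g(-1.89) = -14.61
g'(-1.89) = 5.66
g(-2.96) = -11.00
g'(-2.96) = -15.22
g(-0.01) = 0.21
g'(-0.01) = 1.41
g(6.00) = -816.68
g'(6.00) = -362.11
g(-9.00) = 1122.97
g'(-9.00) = -450.01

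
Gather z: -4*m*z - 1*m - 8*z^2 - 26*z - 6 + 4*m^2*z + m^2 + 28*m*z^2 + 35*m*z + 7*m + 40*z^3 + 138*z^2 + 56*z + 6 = m^2 + 6*m + 40*z^3 + z^2*(28*m + 130) + z*(4*m^2 + 31*m + 30)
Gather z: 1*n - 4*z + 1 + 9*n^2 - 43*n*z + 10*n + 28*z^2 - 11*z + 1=9*n^2 + 11*n + 28*z^2 + z*(-43*n - 15) + 2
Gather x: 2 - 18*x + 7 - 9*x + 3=12 - 27*x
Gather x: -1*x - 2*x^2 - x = -2*x^2 - 2*x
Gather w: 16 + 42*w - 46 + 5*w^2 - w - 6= 5*w^2 + 41*w - 36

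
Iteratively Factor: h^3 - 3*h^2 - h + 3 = (h + 1)*(h^2 - 4*h + 3) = (h - 1)*(h + 1)*(h - 3)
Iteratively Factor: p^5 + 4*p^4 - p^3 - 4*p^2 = (p + 1)*(p^4 + 3*p^3 - 4*p^2) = (p + 1)*(p + 4)*(p^3 - p^2) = (p - 1)*(p + 1)*(p + 4)*(p^2) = p*(p - 1)*(p + 1)*(p + 4)*(p)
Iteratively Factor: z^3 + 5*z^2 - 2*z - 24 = (z + 3)*(z^2 + 2*z - 8) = (z + 3)*(z + 4)*(z - 2)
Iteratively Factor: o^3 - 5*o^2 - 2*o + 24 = (o - 3)*(o^2 - 2*o - 8) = (o - 4)*(o - 3)*(o + 2)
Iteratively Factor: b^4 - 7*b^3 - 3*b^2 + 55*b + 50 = (b + 1)*(b^3 - 8*b^2 + 5*b + 50) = (b - 5)*(b + 1)*(b^2 - 3*b - 10) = (b - 5)^2*(b + 1)*(b + 2)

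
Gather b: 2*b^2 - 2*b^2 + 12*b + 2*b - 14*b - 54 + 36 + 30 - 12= 0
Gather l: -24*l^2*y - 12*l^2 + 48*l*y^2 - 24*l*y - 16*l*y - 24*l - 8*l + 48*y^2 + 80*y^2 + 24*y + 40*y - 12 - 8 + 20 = l^2*(-24*y - 12) + l*(48*y^2 - 40*y - 32) + 128*y^2 + 64*y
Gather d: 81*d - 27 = 81*d - 27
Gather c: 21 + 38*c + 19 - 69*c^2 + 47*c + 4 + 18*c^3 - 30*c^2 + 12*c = 18*c^3 - 99*c^2 + 97*c + 44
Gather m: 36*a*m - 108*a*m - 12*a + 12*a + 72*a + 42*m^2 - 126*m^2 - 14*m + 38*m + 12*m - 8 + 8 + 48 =72*a - 84*m^2 + m*(36 - 72*a) + 48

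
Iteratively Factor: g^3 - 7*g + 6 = (g + 3)*(g^2 - 3*g + 2) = (g - 2)*(g + 3)*(g - 1)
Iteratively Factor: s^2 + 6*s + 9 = (s + 3)*(s + 3)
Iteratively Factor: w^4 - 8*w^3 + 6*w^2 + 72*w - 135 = (w - 5)*(w^3 - 3*w^2 - 9*w + 27) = (w - 5)*(w + 3)*(w^2 - 6*w + 9) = (w - 5)*(w - 3)*(w + 3)*(w - 3)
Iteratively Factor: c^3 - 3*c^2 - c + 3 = (c - 1)*(c^2 - 2*c - 3) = (c - 1)*(c + 1)*(c - 3)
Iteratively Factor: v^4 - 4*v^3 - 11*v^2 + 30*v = (v - 2)*(v^3 - 2*v^2 - 15*v) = (v - 5)*(v - 2)*(v^2 + 3*v) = v*(v - 5)*(v - 2)*(v + 3)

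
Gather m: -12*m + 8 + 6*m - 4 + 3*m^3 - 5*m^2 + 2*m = 3*m^3 - 5*m^2 - 4*m + 4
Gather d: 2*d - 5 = 2*d - 5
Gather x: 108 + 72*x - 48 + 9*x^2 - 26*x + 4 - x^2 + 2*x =8*x^2 + 48*x + 64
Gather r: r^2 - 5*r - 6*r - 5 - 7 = r^2 - 11*r - 12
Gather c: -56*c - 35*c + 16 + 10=26 - 91*c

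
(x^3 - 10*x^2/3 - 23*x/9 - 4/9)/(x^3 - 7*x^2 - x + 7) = (9*x^3 - 30*x^2 - 23*x - 4)/(9*(x^3 - 7*x^2 - x + 7))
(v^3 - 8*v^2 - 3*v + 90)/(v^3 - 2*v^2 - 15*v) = (v - 6)/v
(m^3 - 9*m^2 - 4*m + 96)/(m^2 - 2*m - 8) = (m^2 - 5*m - 24)/(m + 2)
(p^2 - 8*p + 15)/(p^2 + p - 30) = (p - 3)/(p + 6)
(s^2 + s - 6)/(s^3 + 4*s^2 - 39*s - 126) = (s - 2)/(s^2 + s - 42)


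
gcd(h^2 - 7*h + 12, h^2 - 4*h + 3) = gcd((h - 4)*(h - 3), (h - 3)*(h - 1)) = h - 3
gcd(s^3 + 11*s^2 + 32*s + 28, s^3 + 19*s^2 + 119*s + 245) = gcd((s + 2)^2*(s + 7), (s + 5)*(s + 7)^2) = s + 7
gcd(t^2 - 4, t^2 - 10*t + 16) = t - 2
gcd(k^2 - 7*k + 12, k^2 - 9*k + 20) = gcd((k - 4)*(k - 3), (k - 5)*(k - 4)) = k - 4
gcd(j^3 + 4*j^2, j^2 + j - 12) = j + 4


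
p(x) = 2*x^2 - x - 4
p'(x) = 4*x - 1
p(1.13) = -2.58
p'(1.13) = 3.52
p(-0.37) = -3.36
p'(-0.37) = -2.48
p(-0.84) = -1.75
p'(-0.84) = -4.36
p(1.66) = -0.15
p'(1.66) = 5.64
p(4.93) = 39.68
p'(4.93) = 18.72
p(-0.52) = -2.94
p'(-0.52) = -3.08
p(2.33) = 4.53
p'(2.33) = 8.32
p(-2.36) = 9.50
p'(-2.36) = -10.44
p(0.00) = -4.00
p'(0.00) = -1.00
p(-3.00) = 17.00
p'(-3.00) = -13.00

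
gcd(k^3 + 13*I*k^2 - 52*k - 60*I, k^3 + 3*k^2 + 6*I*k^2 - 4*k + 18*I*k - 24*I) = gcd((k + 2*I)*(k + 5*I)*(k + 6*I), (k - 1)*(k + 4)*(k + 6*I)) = k + 6*I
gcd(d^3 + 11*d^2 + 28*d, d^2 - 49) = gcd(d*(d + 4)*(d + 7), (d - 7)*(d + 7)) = d + 7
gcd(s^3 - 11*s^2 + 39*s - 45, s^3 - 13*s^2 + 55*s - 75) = s^2 - 8*s + 15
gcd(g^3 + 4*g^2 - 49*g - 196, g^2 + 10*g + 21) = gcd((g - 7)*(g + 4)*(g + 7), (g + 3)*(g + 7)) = g + 7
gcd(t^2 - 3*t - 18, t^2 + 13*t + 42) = 1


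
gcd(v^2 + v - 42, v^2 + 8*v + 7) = v + 7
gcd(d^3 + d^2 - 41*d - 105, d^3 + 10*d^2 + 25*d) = d + 5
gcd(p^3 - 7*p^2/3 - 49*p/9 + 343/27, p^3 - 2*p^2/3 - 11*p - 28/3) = p + 7/3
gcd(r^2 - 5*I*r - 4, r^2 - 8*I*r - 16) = r - 4*I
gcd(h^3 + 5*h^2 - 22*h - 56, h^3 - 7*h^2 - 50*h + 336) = h + 7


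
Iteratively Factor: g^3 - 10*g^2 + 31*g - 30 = (g - 5)*(g^2 - 5*g + 6) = (g - 5)*(g - 3)*(g - 2)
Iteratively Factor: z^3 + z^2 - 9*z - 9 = (z + 3)*(z^2 - 2*z - 3) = (z - 3)*(z + 3)*(z + 1)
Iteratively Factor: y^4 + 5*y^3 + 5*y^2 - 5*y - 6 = (y + 1)*(y^3 + 4*y^2 + y - 6) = (y - 1)*(y + 1)*(y^2 + 5*y + 6) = (y - 1)*(y + 1)*(y + 2)*(y + 3)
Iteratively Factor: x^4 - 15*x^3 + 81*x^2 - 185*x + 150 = (x - 5)*(x^3 - 10*x^2 + 31*x - 30) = (x - 5)*(x - 3)*(x^2 - 7*x + 10) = (x - 5)*(x - 3)*(x - 2)*(x - 5)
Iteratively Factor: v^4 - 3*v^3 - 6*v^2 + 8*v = (v - 1)*(v^3 - 2*v^2 - 8*v) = v*(v - 1)*(v^2 - 2*v - 8) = v*(v - 1)*(v + 2)*(v - 4)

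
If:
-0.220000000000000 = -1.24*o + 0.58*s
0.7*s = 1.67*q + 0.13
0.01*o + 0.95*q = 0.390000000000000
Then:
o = 0.71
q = 0.40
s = 1.15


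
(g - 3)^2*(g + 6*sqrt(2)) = g^3 - 6*g^2 + 6*sqrt(2)*g^2 - 36*sqrt(2)*g + 9*g + 54*sqrt(2)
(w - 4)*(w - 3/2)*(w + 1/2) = w^3 - 5*w^2 + 13*w/4 + 3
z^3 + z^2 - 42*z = z*(z - 6)*(z + 7)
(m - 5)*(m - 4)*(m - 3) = m^3 - 12*m^2 + 47*m - 60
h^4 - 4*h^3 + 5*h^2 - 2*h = h*(h - 2)*(h - 1)^2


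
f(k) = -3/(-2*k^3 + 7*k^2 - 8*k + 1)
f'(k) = -3*(6*k^2 - 14*k + 8)/(-2*k^3 + 7*k^2 - 8*k + 1)^2 = 6*(-3*k^2 + 7*k - 4)/(2*k^3 - 7*k^2 + 8*k - 1)^2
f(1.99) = 1.01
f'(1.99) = -1.34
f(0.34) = 3.03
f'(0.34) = -12.05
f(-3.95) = -0.01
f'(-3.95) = -0.01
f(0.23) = 6.07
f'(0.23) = -62.66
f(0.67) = 1.65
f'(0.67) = -1.19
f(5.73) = 0.02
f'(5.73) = -0.01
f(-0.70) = -0.28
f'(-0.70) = -0.54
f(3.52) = 0.11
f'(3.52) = -0.13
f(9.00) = 0.00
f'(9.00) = 0.00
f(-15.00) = 0.00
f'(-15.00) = 0.00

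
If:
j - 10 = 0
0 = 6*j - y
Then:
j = 10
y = 60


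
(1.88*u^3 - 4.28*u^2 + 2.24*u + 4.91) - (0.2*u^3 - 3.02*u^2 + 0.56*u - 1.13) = 1.68*u^3 - 1.26*u^2 + 1.68*u + 6.04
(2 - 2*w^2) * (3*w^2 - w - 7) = -6*w^4 + 2*w^3 + 20*w^2 - 2*w - 14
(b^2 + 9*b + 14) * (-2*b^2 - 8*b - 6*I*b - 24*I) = -2*b^4 - 26*b^3 - 6*I*b^3 - 100*b^2 - 78*I*b^2 - 112*b - 300*I*b - 336*I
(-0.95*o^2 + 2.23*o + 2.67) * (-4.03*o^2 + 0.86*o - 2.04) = 3.8285*o^4 - 9.8039*o^3 - 6.9043*o^2 - 2.253*o - 5.4468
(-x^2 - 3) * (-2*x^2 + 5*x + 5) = 2*x^4 - 5*x^3 + x^2 - 15*x - 15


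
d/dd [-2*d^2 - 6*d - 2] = -4*d - 6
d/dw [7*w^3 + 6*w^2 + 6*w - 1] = 21*w^2 + 12*w + 6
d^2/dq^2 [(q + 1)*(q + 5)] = 2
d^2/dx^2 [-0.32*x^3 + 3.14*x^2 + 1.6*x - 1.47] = 6.28 - 1.92*x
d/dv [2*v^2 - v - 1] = 4*v - 1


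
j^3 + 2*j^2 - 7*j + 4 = (j - 1)^2*(j + 4)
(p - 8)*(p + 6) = p^2 - 2*p - 48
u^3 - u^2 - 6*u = u*(u - 3)*(u + 2)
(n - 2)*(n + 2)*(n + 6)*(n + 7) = n^4 + 13*n^3 + 38*n^2 - 52*n - 168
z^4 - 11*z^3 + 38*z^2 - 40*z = z*(z - 5)*(z - 4)*(z - 2)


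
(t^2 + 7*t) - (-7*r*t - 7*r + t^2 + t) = 7*r*t + 7*r + 6*t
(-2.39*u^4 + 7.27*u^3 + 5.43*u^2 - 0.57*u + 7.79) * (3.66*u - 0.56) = -8.7474*u^5 + 27.9466*u^4 + 15.8026*u^3 - 5.127*u^2 + 28.8306*u - 4.3624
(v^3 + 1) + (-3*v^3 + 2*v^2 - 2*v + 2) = -2*v^3 + 2*v^2 - 2*v + 3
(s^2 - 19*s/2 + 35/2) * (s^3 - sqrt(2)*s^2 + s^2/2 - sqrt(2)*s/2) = s^5 - 9*s^4 - sqrt(2)*s^4 + 9*sqrt(2)*s^3 + 51*s^3/4 - 51*sqrt(2)*s^2/4 + 35*s^2/4 - 35*sqrt(2)*s/4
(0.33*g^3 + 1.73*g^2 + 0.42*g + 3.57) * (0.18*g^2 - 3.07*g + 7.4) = 0.0594*g^5 - 0.7017*g^4 - 2.7935*g^3 + 12.1552*g^2 - 7.8519*g + 26.418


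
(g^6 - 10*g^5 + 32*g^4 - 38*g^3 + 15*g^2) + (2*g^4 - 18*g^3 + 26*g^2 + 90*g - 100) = g^6 - 10*g^5 + 34*g^4 - 56*g^3 + 41*g^2 + 90*g - 100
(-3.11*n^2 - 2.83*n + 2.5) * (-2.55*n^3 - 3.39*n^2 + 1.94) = 7.9305*n^5 + 17.7594*n^4 + 3.2187*n^3 - 14.5084*n^2 - 5.4902*n + 4.85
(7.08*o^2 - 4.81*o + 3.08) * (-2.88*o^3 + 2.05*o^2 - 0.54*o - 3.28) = -20.3904*o^5 + 28.3668*o^4 - 22.5541*o^3 - 14.311*o^2 + 14.1136*o - 10.1024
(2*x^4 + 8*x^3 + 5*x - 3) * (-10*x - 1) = -20*x^5 - 82*x^4 - 8*x^3 - 50*x^2 + 25*x + 3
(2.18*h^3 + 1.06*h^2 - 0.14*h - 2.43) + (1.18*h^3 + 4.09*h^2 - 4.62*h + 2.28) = 3.36*h^3 + 5.15*h^2 - 4.76*h - 0.15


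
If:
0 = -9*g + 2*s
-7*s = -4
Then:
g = 8/63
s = 4/7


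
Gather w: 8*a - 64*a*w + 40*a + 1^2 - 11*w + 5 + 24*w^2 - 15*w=48*a + 24*w^2 + w*(-64*a - 26) + 6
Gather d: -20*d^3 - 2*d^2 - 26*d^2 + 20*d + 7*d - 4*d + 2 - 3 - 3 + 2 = -20*d^3 - 28*d^2 + 23*d - 2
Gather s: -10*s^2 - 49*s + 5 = -10*s^2 - 49*s + 5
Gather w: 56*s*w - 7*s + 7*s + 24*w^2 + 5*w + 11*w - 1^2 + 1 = 24*w^2 + w*(56*s + 16)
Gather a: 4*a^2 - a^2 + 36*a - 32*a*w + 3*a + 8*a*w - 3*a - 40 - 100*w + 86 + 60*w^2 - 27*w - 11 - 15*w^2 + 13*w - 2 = 3*a^2 + a*(36 - 24*w) + 45*w^2 - 114*w + 33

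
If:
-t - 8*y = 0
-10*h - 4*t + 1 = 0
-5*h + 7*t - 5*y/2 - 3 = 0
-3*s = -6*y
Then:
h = -15/298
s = -14/149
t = 56/149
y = -7/149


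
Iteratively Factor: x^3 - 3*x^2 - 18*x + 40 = (x - 5)*(x^2 + 2*x - 8) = (x - 5)*(x + 4)*(x - 2)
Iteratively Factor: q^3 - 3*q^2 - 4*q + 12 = (q - 2)*(q^2 - q - 6) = (q - 3)*(q - 2)*(q + 2)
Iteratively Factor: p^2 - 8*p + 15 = (p - 3)*(p - 5)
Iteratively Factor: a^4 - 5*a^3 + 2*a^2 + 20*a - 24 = (a - 2)*(a^3 - 3*a^2 - 4*a + 12) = (a - 3)*(a - 2)*(a^2 - 4) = (a - 3)*(a - 2)*(a + 2)*(a - 2)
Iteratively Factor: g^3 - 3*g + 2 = (g - 1)*(g^2 + g - 2) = (g - 1)*(g + 2)*(g - 1)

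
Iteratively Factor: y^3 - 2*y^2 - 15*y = (y - 5)*(y^2 + 3*y) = (y - 5)*(y + 3)*(y)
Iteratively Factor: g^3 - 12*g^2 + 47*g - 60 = (g - 5)*(g^2 - 7*g + 12) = (g - 5)*(g - 3)*(g - 4)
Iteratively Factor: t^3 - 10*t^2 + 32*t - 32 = (t - 4)*(t^2 - 6*t + 8) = (t - 4)^2*(t - 2)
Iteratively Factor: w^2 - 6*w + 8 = (w - 4)*(w - 2)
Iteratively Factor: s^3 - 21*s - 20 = (s + 1)*(s^2 - s - 20) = (s + 1)*(s + 4)*(s - 5)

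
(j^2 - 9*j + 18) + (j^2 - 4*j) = 2*j^2 - 13*j + 18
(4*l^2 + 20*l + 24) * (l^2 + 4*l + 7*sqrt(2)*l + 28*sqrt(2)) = 4*l^4 + 36*l^3 + 28*sqrt(2)*l^3 + 104*l^2 + 252*sqrt(2)*l^2 + 96*l + 728*sqrt(2)*l + 672*sqrt(2)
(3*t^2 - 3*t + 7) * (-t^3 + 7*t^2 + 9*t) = -3*t^5 + 24*t^4 - t^3 + 22*t^2 + 63*t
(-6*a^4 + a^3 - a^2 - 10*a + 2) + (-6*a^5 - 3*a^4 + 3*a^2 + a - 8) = -6*a^5 - 9*a^4 + a^3 + 2*a^2 - 9*a - 6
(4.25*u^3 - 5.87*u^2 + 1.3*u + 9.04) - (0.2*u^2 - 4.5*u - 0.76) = 4.25*u^3 - 6.07*u^2 + 5.8*u + 9.8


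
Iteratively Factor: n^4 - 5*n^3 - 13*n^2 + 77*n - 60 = (n - 5)*(n^3 - 13*n + 12) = (n - 5)*(n - 3)*(n^2 + 3*n - 4) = (n - 5)*(n - 3)*(n + 4)*(n - 1)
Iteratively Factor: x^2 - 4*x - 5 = (x - 5)*(x + 1)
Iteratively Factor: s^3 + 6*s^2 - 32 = (s + 4)*(s^2 + 2*s - 8) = (s + 4)^2*(s - 2)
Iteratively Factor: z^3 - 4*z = (z + 2)*(z^2 - 2*z) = z*(z + 2)*(z - 2)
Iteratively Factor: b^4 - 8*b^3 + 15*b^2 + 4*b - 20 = (b - 5)*(b^3 - 3*b^2 + 4) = (b - 5)*(b + 1)*(b^2 - 4*b + 4) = (b - 5)*(b - 2)*(b + 1)*(b - 2)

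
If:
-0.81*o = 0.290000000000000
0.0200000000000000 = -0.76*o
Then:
No Solution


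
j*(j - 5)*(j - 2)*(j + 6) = j^4 - j^3 - 32*j^2 + 60*j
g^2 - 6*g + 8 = (g - 4)*(g - 2)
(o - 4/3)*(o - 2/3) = o^2 - 2*o + 8/9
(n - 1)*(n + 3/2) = n^2 + n/2 - 3/2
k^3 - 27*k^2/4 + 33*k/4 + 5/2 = (k - 5)*(k - 2)*(k + 1/4)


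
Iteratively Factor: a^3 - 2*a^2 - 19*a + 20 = (a + 4)*(a^2 - 6*a + 5) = (a - 1)*(a + 4)*(a - 5)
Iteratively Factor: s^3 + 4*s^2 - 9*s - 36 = (s - 3)*(s^2 + 7*s + 12) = (s - 3)*(s + 3)*(s + 4)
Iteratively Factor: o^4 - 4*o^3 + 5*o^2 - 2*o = (o - 1)*(o^3 - 3*o^2 + 2*o) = (o - 2)*(o - 1)*(o^2 - o) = (o - 2)*(o - 1)^2*(o)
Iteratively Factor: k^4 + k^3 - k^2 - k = (k)*(k^3 + k^2 - k - 1) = k*(k + 1)*(k^2 - 1) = k*(k - 1)*(k + 1)*(k + 1)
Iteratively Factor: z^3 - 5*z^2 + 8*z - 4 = (z - 2)*(z^2 - 3*z + 2) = (z - 2)^2*(z - 1)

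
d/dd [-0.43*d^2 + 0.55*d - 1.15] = 0.55 - 0.86*d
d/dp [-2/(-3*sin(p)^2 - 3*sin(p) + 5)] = -6*(2*sin(p) + 1)*cos(p)/(3*sin(p)^2 + 3*sin(p) - 5)^2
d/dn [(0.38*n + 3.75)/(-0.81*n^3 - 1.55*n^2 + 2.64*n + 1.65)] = (0.6156*n^3 + 9.7015*n^2 + 11.625*n - 9.273)/(0.6561*n^6 + 2.511*n^5 - 1.8743*n^4 - 10.857*n^3 + 1.8546*n^2 + 8.712*n + 2.7225)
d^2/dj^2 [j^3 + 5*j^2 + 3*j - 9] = 6*j + 10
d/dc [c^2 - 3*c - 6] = 2*c - 3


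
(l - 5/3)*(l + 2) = l^2 + l/3 - 10/3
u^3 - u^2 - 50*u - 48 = (u - 8)*(u + 1)*(u + 6)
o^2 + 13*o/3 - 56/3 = (o - 8/3)*(o + 7)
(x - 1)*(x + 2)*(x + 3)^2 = x^4 + 7*x^3 + 13*x^2 - 3*x - 18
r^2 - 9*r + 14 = (r - 7)*(r - 2)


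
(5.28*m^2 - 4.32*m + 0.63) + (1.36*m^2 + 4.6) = 6.64*m^2 - 4.32*m + 5.23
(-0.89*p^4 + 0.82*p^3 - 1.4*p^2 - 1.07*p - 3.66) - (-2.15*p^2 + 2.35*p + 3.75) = -0.89*p^4 + 0.82*p^3 + 0.75*p^2 - 3.42*p - 7.41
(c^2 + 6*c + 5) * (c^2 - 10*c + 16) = c^4 - 4*c^3 - 39*c^2 + 46*c + 80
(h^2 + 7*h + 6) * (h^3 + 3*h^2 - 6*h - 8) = h^5 + 10*h^4 + 21*h^3 - 32*h^2 - 92*h - 48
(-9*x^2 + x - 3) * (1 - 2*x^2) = 18*x^4 - 2*x^3 - 3*x^2 + x - 3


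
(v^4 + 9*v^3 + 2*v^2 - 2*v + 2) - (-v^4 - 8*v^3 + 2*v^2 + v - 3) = 2*v^4 + 17*v^3 - 3*v + 5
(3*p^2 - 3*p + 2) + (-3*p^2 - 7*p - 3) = -10*p - 1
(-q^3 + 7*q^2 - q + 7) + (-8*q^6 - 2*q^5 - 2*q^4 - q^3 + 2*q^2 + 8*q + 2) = -8*q^6 - 2*q^5 - 2*q^4 - 2*q^3 + 9*q^2 + 7*q + 9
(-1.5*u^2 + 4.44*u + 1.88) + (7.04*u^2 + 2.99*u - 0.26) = 5.54*u^2 + 7.43*u + 1.62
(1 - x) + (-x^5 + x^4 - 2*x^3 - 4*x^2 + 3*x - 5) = -x^5 + x^4 - 2*x^3 - 4*x^2 + 2*x - 4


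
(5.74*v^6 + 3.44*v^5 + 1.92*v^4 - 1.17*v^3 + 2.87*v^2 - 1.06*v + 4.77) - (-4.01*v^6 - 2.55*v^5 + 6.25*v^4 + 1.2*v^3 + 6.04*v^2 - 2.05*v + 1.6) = 9.75*v^6 + 5.99*v^5 - 4.33*v^4 - 2.37*v^3 - 3.17*v^2 + 0.99*v + 3.17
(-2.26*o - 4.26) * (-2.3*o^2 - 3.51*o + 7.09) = 5.198*o^3 + 17.7306*o^2 - 1.0708*o - 30.2034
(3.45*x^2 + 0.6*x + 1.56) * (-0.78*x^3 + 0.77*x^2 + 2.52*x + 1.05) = -2.691*x^5 + 2.1885*x^4 + 7.9392*x^3 + 6.3357*x^2 + 4.5612*x + 1.638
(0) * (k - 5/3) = 0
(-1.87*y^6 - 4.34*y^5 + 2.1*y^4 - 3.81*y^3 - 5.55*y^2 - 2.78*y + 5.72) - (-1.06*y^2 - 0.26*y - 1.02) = -1.87*y^6 - 4.34*y^5 + 2.1*y^4 - 3.81*y^3 - 4.49*y^2 - 2.52*y + 6.74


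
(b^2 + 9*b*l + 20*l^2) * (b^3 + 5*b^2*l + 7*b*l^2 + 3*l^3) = b^5 + 14*b^4*l + 72*b^3*l^2 + 166*b^2*l^3 + 167*b*l^4 + 60*l^5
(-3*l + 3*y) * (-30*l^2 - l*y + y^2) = 90*l^3 - 87*l^2*y - 6*l*y^2 + 3*y^3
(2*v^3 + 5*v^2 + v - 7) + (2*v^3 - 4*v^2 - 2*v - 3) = 4*v^3 + v^2 - v - 10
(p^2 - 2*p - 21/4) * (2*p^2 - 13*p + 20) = 2*p^4 - 17*p^3 + 71*p^2/2 + 113*p/4 - 105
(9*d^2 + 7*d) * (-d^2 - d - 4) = -9*d^4 - 16*d^3 - 43*d^2 - 28*d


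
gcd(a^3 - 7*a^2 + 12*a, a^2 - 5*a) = a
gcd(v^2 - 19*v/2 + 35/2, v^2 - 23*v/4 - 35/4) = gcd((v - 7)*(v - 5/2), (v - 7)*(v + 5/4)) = v - 7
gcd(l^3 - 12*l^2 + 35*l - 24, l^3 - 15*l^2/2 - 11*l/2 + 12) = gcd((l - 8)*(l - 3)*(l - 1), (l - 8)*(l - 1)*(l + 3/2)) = l^2 - 9*l + 8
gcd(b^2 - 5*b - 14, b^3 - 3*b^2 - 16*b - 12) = b + 2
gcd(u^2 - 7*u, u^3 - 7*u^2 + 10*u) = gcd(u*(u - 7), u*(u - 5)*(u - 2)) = u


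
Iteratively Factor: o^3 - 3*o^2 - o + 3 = (o + 1)*(o^2 - 4*o + 3) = (o - 3)*(o + 1)*(o - 1)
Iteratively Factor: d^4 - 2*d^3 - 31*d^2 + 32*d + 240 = (d - 5)*(d^3 + 3*d^2 - 16*d - 48) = (d - 5)*(d + 4)*(d^2 - d - 12) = (d - 5)*(d + 3)*(d + 4)*(d - 4)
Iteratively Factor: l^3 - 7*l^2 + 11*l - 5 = (l - 1)*(l^2 - 6*l + 5) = (l - 1)^2*(l - 5)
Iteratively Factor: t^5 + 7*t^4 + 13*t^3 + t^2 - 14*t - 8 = (t - 1)*(t^4 + 8*t^3 + 21*t^2 + 22*t + 8) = (t - 1)*(t + 1)*(t^3 + 7*t^2 + 14*t + 8) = (t - 1)*(t + 1)*(t + 2)*(t^2 + 5*t + 4) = (t - 1)*(t + 1)^2*(t + 2)*(t + 4)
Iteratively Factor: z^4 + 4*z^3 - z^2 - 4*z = (z)*(z^3 + 4*z^2 - z - 4) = z*(z + 1)*(z^2 + 3*z - 4) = z*(z + 1)*(z + 4)*(z - 1)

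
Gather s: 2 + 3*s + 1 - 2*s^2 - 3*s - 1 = 2 - 2*s^2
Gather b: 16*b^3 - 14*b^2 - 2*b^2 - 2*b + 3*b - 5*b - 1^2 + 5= 16*b^3 - 16*b^2 - 4*b + 4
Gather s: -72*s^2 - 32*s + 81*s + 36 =-72*s^2 + 49*s + 36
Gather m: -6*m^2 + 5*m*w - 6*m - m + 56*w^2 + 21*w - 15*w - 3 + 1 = -6*m^2 + m*(5*w - 7) + 56*w^2 + 6*w - 2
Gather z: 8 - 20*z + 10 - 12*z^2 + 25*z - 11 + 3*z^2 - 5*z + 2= 9 - 9*z^2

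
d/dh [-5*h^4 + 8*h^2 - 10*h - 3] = -20*h^3 + 16*h - 10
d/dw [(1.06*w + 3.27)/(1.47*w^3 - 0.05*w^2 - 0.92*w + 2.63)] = (-3.1164*w^3 - 14.3677*w^2 + 0.327*w + 5.7962)/(2.1609*w^6 - 0.147*w^5 - 2.7023*w^4 + 7.8242*w^3 + 0.5834*w^2 - 4.8392*w + 6.9169)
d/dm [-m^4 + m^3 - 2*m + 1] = -4*m^3 + 3*m^2 - 2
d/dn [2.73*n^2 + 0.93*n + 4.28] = 5.46*n + 0.93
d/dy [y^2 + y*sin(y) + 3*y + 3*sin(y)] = y*cos(y) + 2*y + sin(y) + 3*cos(y) + 3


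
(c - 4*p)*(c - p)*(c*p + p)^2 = c^4*p^2 - 5*c^3*p^3 + 2*c^3*p^2 + 4*c^2*p^4 - 10*c^2*p^3 + c^2*p^2 + 8*c*p^4 - 5*c*p^3 + 4*p^4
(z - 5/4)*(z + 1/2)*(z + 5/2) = z^3 + 7*z^2/4 - 5*z/2 - 25/16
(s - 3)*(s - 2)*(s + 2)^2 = s^4 - s^3 - 10*s^2 + 4*s + 24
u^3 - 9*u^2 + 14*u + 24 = (u - 6)*(u - 4)*(u + 1)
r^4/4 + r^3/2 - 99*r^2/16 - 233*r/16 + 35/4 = (r/4 + 1)*(r - 5)*(r - 1/2)*(r + 7/2)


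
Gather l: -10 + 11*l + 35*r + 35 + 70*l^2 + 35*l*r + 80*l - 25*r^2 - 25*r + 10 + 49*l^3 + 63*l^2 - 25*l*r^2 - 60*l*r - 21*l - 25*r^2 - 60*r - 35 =49*l^3 + 133*l^2 + l*(-25*r^2 - 25*r + 70) - 50*r^2 - 50*r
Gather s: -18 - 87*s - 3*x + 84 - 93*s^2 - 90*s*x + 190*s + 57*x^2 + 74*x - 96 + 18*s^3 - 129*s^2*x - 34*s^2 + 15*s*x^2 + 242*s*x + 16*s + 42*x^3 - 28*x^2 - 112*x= 18*s^3 + s^2*(-129*x - 127) + s*(15*x^2 + 152*x + 119) + 42*x^3 + 29*x^2 - 41*x - 30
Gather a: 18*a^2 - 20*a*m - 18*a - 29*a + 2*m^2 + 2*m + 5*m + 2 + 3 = 18*a^2 + a*(-20*m - 47) + 2*m^2 + 7*m + 5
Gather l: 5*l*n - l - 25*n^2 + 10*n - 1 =l*(5*n - 1) - 25*n^2 + 10*n - 1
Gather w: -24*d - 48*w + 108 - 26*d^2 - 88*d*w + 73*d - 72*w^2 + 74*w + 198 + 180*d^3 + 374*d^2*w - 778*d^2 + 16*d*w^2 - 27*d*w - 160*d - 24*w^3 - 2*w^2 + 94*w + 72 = 180*d^3 - 804*d^2 - 111*d - 24*w^3 + w^2*(16*d - 74) + w*(374*d^2 - 115*d + 120) + 378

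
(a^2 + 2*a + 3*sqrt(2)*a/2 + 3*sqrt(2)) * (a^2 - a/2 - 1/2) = a^4 + 3*a^3/2 + 3*sqrt(2)*a^3/2 - 3*a^2/2 + 9*sqrt(2)*a^2/4 - 9*sqrt(2)*a/4 - a - 3*sqrt(2)/2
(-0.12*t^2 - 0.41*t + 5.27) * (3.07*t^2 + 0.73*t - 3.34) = -0.3684*t^4 - 1.3463*t^3 + 16.2804*t^2 + 5.2165*t - 17.6018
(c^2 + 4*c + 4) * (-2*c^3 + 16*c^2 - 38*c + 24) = -2*c^5 + 8*c^4 + 18*c^3 - 64*c^2 - 56*c + 96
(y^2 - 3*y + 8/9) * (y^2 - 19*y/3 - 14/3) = y^4 - 28*y^3/3 + 137*y^2/9 + 226*y/27 - 112/27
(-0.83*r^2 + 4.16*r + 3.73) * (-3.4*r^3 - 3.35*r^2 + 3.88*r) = 2.822*r^5 - 11.3635*r^4 - 29.8384*r^3 + 3.6453*r^2 + 14.4724*r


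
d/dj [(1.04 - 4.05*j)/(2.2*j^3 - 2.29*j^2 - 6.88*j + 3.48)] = (17.82*j^3 - 16.1385*j^2 + 4.7632*j - 6.9388)/(4.84*j^6 - 10.076*j^5 - 25.0279*j^4 + 46.8224*j^3 + 31.396*j^2 - 47.8848*j + 12.1104)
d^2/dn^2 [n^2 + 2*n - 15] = 2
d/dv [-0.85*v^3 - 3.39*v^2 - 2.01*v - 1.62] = -2.55*v^2 - 6.78*v - 2.01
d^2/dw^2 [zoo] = 0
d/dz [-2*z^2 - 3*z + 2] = -4*z - 3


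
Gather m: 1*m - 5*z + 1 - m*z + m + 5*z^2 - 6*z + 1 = m*(2 - z) + 5*z^2 - 11*z + 2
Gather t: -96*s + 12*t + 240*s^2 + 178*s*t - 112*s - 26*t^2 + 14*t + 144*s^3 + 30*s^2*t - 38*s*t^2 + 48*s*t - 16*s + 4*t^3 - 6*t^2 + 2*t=144*s^3 + 240*s^2 - 224*s + 4*t^3 + t^2*(-38*s - 32) + t*(30*s^2 + 226*s + 28)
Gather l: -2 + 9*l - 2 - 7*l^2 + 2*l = -7*l^2 + 11*l - 4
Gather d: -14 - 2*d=-2*d - 14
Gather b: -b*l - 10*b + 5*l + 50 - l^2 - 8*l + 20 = b*(-l - 10) - l^2 - 3*l + 70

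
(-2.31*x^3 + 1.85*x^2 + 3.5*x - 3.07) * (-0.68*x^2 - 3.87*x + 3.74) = 1.5708*x^5 + 7.6817*x^4 - 18.1789*x^3 - 4.5384*x^2 + 24.9709*x - 11.4818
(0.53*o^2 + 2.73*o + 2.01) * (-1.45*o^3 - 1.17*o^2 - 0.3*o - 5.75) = -0.7685*o^5 - 4.5786*o^4 - 6.2676*o^3 - 6.2182*o^2 - 16.3005*o - 11.5575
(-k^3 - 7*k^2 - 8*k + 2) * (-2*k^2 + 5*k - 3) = 2*k^5 + 9*k^4 - 16*k^3 - 23*k^2 + 34*k - 6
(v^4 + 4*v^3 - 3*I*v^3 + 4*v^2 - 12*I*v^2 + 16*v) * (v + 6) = v^5 + 10*v^4 - 3*I*v^4 + 28*v^3 - 30*I*v^3 + 40*v^2 - 72*I*v^2 + 96*v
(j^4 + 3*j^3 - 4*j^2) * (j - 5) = j^5 - 2*j^4 - 19*j^3 + 20*j^2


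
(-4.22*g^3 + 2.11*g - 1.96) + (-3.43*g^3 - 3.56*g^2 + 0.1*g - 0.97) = -7.65*g^3 - 3.56*g^2 + 2.21*g - 2.93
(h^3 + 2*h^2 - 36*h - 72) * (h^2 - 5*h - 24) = h^5 - 3*h^4 - 70*h^3 + 60*h^2 + 1224*h + 1728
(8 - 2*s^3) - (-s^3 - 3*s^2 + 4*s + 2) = -s^3 + 3*s^2 - 4*s + 6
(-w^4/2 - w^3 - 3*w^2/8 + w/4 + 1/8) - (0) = -w^4/2 - w^3 - 3*w^2/8 + w/4 + 1/8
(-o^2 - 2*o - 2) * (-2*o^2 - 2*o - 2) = 2*o^4 + 6*o^3 + 10*o^2 + 8*o + 4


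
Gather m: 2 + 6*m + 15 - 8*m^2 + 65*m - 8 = -8*m^2 + 71*m + 9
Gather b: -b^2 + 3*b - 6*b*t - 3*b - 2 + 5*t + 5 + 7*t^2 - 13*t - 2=-b^2 - 6*b*t + 7*t^2 - 8*t + 1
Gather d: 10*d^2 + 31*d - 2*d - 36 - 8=10*d^2 + 29*d - 44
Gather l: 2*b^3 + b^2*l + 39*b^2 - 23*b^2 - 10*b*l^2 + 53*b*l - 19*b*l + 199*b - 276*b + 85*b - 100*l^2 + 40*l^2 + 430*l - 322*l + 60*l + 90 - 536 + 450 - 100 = 2*b^3 + 16*b^2 + 8*b + l^2*(-10*b - 60) + l*(b^2 + 34*b + 168) - 96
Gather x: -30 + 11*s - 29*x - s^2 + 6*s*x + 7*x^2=-s^2 + 11*s + 7*x^2 + x*(6*s - 29) - 30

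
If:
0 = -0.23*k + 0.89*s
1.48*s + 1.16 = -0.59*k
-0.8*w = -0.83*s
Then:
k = -1.19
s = -0.31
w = -0.32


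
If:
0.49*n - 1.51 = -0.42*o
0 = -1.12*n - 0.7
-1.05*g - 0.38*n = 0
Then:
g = 0.23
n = -0.62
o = 4.32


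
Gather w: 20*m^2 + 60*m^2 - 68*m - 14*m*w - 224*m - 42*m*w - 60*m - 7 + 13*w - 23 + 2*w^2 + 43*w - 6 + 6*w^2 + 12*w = 80*m^2 - 352*m + 8*w^2 + w*(68 - 56*m) - 36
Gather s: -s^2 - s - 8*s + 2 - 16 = -s^2 - 9*s - 14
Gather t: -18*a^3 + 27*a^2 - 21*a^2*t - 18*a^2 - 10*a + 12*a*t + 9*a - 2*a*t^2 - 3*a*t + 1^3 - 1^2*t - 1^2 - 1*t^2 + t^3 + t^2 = -18*a^3 + 9*a^2 - 2*a*t^2 - a + t^3 + t*(-21*a^2 + 9*a - 1)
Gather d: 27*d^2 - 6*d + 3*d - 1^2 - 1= 27*d^2 - 3*d - 2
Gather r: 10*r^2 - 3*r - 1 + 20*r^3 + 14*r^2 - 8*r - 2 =20*r^3 + 24*r^2 - 11*r - 3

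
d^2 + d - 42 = (d - 6)*(d + 7)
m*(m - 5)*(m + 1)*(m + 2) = m^4 - 2*m^3 - 13*m^2 - 10*m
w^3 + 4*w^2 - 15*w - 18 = (w - 3)*(w + 1)*(w + 6)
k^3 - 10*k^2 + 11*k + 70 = (k - 7)*(k - 5)*(k + 2)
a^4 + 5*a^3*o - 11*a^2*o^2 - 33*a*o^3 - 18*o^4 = (a - 3*o)*(a + o)^2*(a + 6*o)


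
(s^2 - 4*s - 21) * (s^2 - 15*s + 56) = s^4 - 19*s^3 + 95*s^2 + 91*s - 1176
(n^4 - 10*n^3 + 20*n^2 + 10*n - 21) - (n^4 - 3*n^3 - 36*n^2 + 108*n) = -7*n^3 + 56*n^2 - 98*n - 21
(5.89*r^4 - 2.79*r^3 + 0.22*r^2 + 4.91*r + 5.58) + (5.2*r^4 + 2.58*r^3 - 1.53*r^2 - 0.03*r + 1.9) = 11.09*r^4 - 0.21*r^3 - 1.31*r^2 + 4.88*r + 7.48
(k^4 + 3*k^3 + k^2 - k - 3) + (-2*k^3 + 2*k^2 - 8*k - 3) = k^4 + k^3 + 3*k^2 - 9*k - 6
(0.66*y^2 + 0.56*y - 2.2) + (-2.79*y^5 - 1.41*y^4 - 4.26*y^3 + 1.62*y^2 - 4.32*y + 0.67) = -2.79*y^5 - 1.41*y^4 - 4.26*y^3 + 2.28*y^2 - 3.76*y - 1.53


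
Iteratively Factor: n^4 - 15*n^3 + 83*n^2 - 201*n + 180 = (n - 3)*(n^3 - 12*n^2 + 47*n - 60) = (n - 5)*(n - 3)*(n^2 - 7*n + 12) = (n - 5)*(n - 3)^2*(n - 4)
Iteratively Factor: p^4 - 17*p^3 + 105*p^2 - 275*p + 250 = (p - 2)*(p^3 - 15*p^2 + 75*p - 125) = (p - 5)*(p - 2)*(p^2 - 10*p + 25) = (p - 5)^2*(p - 2)*(p - 5)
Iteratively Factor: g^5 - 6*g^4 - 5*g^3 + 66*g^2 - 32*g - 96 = (g - 2)*(g^4 - 4*g^3 - 13*g^2 + 40*g + 48) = (g - 2)*(g + 1)*(g^3 - 5*g^2 - 8*g + 48) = (g - 4)*(g - 2)*(g + 1)*(g^2 - g - 12) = (g - 4)*(g - 2)*(g + 1)*(g + 3)*(g - 4)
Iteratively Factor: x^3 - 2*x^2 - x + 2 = (x - 2)*(x^2 - 1) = (x - 2)*(x - 1)*(x + 1)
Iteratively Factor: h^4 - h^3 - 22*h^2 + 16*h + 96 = (h - 4)*(h^3 + 3*h^2 - 10*h - 24) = (h - 4)*(h + 4)*(h^2 - h - 6) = (h - 4)*(h - 3)*(h + 4)*(h + 2)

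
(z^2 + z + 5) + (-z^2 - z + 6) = 11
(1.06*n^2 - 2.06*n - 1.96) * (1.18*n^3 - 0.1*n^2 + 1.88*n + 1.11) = 1.2508*n^5 - 2.5368*n^4 - 0.114*n^3 - 2.5002*n^2 - 5.9714*n - 2.1756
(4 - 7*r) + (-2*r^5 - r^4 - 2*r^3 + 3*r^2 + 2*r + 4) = -2*r^5 - r^4 - 2*r^3 + 3*r^2 - 5*r + 8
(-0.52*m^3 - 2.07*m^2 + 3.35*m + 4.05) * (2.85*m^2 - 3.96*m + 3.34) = -1.482*m^5 - 3.8403*m^4 + 16.0079*m^3 - 8.6373*m^2 - 4.849*m + 13.527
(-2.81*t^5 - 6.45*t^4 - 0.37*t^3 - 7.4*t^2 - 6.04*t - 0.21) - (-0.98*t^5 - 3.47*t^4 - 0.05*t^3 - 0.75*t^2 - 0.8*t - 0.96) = -1.83*t^5 - 2.98*t^4 - 0.32*t^3 - 6.65*t^2 - 5.24*t + 0.75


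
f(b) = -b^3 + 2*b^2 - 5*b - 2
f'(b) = -3*b^2 + 4*b - 5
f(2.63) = -19.51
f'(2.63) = -15.23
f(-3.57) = 86.84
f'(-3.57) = -57.51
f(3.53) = -38.72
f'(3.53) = -28.26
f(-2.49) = 38.29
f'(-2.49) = -33.56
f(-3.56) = 86.27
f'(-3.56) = -57.26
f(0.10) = -2.48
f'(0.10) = -4.63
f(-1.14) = 7.78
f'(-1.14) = -13.46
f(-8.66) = 840.75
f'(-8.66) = -264.63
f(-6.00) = 316.00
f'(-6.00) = -137.00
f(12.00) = -1502.00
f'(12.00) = -389.00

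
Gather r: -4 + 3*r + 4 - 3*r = 0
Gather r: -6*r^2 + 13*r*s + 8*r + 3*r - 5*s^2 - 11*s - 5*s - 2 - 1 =-6*r^2 + r*(13*s + 11) - 5*s^2 - 16*s - 3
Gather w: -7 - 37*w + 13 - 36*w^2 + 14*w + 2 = -36*w^2 - 23*w + 8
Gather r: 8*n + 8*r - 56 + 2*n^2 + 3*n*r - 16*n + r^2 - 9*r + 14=2*n^2 - 8*n + r^2 + r*(3*n - 1) - 42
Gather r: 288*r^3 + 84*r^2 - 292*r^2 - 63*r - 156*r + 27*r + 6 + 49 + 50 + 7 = 288*r^3 - 208*r^2 - 192*r + 112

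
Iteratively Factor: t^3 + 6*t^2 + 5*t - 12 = (t + 3)*(t^2 + 3*t - 4) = (t - 1)*(t + 3)*(t + 4)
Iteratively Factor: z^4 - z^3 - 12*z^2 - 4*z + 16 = (z - 1)*(z^3 - 12*z - 16) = (z - 1)*(z + 2)*(z^2 - 2*z - 8) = (z - 1)*(z + 2)^2*(z - 4)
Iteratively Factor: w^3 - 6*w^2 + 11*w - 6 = (w - 2)*(w^2 - 4*w + 3) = (w - 2)*(w - 1)*(w - 3)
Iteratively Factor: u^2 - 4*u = (u - 4)*(u)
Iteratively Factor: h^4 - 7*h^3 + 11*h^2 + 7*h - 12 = (h - 3)*(h^3 - 4*h^2 - h + 4) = (h - 4)*(h - 3)*(h^2 - 1) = (h - 4)*(h - 3)*(h + 1)*(h - 1)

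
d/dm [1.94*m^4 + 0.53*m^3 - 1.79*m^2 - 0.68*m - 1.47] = 7.76*m^3 + 1.59*m^2 - 3.58*m - 0.68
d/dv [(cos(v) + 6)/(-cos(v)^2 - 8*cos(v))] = -(sin(v) + 48*sin(v)/cos(v)^2 + 12*tan(v))/(cos(v) + 8)^2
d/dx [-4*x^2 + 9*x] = 9 - 8*x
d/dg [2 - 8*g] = -8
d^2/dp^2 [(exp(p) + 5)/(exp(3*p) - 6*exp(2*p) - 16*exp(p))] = (4*exp(5*p) + 27*exp(4*p) - 230*exp(3*p) + 464*exp(2*p) + 1440*exp(p) + 1280)*exp(-p)/(exp(6*p) - 18*exp(5*p) + 60*exp(4*p) + 360*exp(3*p) - 960*exp(2*p) - 4608*exp(p) - 4096)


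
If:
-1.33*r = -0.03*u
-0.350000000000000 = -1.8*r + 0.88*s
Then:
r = 0.0225563909774436*u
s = 0.0461380724538619*u - 0.397727272727273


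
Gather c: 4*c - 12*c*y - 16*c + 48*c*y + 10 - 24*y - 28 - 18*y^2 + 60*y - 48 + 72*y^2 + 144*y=c*(36*y - 12) + 54*y^2 + 180*y - 66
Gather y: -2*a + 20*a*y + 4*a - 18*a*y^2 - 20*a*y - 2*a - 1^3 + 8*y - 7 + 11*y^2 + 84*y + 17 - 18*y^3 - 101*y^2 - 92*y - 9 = -18*y^3 + y^2*(-18*a - 90)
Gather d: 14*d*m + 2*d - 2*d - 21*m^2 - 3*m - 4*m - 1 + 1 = 14*d*m - 21*m^2 - 7*m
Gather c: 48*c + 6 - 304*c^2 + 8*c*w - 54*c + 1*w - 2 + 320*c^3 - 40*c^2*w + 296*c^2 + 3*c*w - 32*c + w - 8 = 320*c^3 + c^2*(-40*w - 8) + c*(11*w - 38) + 2*w - 4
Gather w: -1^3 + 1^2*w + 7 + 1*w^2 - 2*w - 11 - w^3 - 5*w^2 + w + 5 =-w^3 - 4*w^2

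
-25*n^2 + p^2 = (-5*n + p)*(5*n + p)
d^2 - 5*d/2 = d*(d - 5/2)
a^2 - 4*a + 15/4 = (a - 5/2)*(a - 3/2)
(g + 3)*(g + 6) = g^2 + 9*g + 18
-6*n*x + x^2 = x*(-6*n + x)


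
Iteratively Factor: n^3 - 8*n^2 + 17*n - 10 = (n - 1)*(n^2 - 7*n + 10) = (n - 5)*(n - 1)*(n - 2)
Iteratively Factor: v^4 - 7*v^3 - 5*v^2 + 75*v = (v - 5)*(v^3 - 2*v^2 - 15*v) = (v - 5)*(v + 3)*(v^2 - 5*v) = v*(v - 5)*(v + 3)*(v - 5)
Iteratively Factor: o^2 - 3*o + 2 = (o - 1)*(o - 2)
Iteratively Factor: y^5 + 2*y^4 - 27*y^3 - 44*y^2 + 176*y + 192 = (y + 4)*(y^4 - 2*y^3 - 19*y^2 + 32*y + 48) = (y + 1)*(y + 4)*(y^3 - 3*y^2 - 16*y + 48) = (y - 4)*(y + 1)*(y + 4)*(y^2 + y - 12) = (y - 4)*(y - 3)*(y + 1)*(y + 4)*(y + 4)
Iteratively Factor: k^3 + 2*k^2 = (k)*(k^2 + 2*k) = k*(k + 2)*(k)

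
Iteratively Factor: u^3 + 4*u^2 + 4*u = (u + 2)*(u^2 + 2*u) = u*(u + 2)*(u + 2)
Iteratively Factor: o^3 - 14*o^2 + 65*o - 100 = (o - 5)*(o^2 - 9*o + 20) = (o - 5)^2*(o - 4)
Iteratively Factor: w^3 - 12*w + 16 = (w - 2)*(w^2 + 2*w - 8) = (w - 2)^2*(w + 4)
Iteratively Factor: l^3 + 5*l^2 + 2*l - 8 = (l + 4)*(l^2 + l - 2) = (l + 2)*(l + 4)*(l - 1)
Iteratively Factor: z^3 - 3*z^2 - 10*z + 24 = (z + 3)*(z^2 - 6*z + 8) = (z - 2)*(z + 3)*(z - 4)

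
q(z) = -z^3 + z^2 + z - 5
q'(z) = -3*z^2 + 2*z + 1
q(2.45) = -11.25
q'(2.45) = -12.11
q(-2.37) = 11.56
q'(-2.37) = -20.59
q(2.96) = -19.21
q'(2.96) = -19.36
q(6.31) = -210.11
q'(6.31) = -105.83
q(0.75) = -4.11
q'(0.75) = 0.81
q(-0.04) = -5.04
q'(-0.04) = 0.92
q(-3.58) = 50.12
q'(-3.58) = -44.61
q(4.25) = -59.45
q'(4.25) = -44.69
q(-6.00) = 241.00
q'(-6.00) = -119.00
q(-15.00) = 3580.00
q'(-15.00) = -704.00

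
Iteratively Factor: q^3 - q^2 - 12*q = (q)*(q^2 - q - 12) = q*(q - 4)*(q + 3)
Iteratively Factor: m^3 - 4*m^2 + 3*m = (m - 3)*(m^2 - m) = m*(m - 3)*(m - 1)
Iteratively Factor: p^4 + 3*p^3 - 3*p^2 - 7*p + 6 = (p + 3)*(p^3 - 3*p + 2) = (p + 2)*(p + 3)*(p^2 - 2*p + 1) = (p - 1)*(p + 2)*(p + 3)*(p - 1)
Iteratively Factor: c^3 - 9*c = (c - 3)*(c^2 + 3*c) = c*(c - 3)*(c + 3)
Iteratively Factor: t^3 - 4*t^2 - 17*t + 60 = (t - 3)*(t^2 - t - 20) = (t - 3)*(t + 4)*(t - 5)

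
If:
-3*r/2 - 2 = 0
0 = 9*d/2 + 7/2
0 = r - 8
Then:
No Solution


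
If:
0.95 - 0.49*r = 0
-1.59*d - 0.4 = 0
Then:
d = -0.25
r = 1.94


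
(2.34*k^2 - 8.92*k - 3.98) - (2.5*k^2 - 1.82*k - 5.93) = -0.16*k^2 - 7.1*k + 1.95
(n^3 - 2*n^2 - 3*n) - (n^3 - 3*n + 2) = -2*n^2 - 2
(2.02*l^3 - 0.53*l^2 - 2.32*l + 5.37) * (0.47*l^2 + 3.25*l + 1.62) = 0.9494*l^5 + 6.3159*l^4 + 0.4595*l^3 - 5.8747*l^2 + 13.6941*l + 8.6994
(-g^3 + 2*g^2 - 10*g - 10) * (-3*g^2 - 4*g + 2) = 3*g^5 - 2*g^4 + 20*g^3 + 74*g^2 + 20*g - 20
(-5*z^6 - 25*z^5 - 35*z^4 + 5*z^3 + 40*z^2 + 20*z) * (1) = -5*z^6 - 25*z^5 - 35*z^4 + 5*z^3 + 40*z^2 + 20*z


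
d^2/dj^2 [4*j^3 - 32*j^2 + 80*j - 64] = 24*j - 64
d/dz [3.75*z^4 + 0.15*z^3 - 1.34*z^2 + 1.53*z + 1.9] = 15.0*z^3 + 0.45*z^2 - 2.68*z + 1.53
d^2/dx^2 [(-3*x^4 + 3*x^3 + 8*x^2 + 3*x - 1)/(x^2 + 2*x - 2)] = 2*(-3*x^6 - 18*x^5 - 18*x^4 + 101*x^3 - 63*x^2 + 48*x + 38)/(x^6 + 6*x^5 + 6*x^4 - 16*x^3 - 12*x^2 + 24*x - 8)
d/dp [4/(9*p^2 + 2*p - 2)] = 8*(-9*p - 1)/(9*p^2 + 2*p - 2)^2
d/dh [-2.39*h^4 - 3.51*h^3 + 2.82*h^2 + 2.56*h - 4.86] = -9.56*h^3 - 10.53*h^2 + 5.64*h + 2.56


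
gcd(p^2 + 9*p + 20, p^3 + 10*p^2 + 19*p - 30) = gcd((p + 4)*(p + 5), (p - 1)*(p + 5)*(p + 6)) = p + 5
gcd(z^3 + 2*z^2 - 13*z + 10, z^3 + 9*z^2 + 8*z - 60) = z^2 + 3*z - 10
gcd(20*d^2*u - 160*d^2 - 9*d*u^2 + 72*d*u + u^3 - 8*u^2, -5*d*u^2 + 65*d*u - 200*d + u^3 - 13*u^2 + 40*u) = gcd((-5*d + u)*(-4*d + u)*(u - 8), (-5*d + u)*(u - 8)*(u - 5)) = -5*d*u + 40*d + u^2 - 8*u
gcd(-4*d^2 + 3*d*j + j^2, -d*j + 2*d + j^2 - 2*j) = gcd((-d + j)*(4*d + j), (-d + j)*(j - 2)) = d - j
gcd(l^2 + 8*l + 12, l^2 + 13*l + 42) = l + 6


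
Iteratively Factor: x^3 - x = (x)*(x^2 - 1) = x*(x - 1)*(x + 1)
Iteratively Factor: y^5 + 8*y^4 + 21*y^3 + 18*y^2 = (y + 3)*(y^4 + 5*y^3 + 6*y^2) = (y + 2)*(y + 3)*(y^3 + 3*y^2) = (y + 2)*(y + 3)^2*(y^2) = y*(y + 2)*(y + 3)^2*(y)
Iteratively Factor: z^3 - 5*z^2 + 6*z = (z - 3)*(z^2 - 2*z) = z*(z - 3)*(z - 2)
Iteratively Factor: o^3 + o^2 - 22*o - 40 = (o - 5)*(o^2 + 6*o + 8) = (o - 5)*(o + 4)*(o + 2)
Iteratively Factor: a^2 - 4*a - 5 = (a - 5)*(a + 1)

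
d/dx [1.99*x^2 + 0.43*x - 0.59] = 3.98*x + 0.43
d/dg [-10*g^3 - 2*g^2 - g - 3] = -30*g^2 - 4*g - 1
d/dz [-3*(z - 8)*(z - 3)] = 33 - 6*z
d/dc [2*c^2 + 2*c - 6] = 4*c + 2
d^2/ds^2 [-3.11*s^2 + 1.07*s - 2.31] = -6.22000000000000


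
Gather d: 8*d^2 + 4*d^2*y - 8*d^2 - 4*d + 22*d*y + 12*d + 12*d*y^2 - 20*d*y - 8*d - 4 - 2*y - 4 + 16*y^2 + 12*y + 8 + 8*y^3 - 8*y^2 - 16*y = 4*d^2*y + d*(12*y^2 + 2*y) + 8*y^3 + 8*y^2 - 6*y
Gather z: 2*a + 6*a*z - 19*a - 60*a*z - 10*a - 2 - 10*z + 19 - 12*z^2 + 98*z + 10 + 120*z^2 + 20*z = -27*a + 108*z^2 + z*(108 - 54*a) + 27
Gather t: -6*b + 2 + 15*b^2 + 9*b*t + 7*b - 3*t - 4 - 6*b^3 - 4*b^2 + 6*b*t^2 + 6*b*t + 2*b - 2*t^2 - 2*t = -6*b^3 + 11*b^2 + 3*b + t^2*(6*b - 2) + t*(15*b - 5) - 2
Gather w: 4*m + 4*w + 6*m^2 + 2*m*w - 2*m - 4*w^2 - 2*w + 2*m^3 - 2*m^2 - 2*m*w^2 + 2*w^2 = 2*m^3 + 4*m^2 + 2*m + w^2*(-2*m - 2) + w*(2*m + 2)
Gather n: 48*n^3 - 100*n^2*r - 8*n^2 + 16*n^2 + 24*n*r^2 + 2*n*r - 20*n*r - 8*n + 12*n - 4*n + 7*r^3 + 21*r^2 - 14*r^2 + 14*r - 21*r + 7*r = 48*n^3 + n^2*(8 - 100*r) + n*(24*r^2 - 18*r) + 7*r^3 + 7*r^2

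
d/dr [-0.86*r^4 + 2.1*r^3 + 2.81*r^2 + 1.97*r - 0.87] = -3.44*r^3 + 6.3*r^2 + 5.62*r + 1.97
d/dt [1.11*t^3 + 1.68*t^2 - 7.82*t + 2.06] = 3.33*t^2 + 3.36*t - 7.82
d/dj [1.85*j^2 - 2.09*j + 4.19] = 3.7*j - 2.09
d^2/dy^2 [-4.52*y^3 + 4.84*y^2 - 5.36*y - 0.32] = 9.68 - 27.12*y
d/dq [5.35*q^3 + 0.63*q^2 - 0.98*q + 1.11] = 16.05*q^2 + 1.26*q - 0.98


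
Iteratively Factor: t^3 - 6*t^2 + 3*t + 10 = (t - 2)*(t^2 - 4*t - 5) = (t - 2)*(t + 1)*(t - 5)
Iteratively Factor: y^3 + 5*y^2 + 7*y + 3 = (y + 1)*(y^2 + 4*y + 3) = (y + 1)^2*(y + 3)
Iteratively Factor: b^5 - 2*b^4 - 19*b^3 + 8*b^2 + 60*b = (b + 3)*(b^4 - 5*b^3 - 4*b^2 + 20*b) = (b - 5)*(b + 3)*(b^3 - 4*b) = b*(b - 5)*(b + 3)*(b^2 - 4) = b*(b - 5)*(b + 2)*(b + 3)*(b - 2)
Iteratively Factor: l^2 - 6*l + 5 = (l - 5)*(l - 1)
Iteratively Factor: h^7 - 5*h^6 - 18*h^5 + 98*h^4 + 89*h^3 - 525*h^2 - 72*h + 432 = (h + 1)*(h^6 - 6*h^5 - 12*h^4 + 110*h^3 - 21*h^2 - 504*h + 432) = (h - 4)*(h + 1)*(h^5 - 2*h^4 - 20*h^3 + 30*h^2 + 99*h - 108) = (h - 4)*(h - 1)*(h + 1)*(h^4 - h^3 - 21*h^2 + 9*h + 108) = (h - 4)^2*(h - 1)*(h + 1)*(h^3 + 3*h^2 - 9*h - 27) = (h - 4)^2*(h - 1)*(h + 1)*(h + 3)*(h^2 - 9) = (h - 4)^2*(h - 3)*(h - 1)*(h + 1)*(h + 3)*(h + 3)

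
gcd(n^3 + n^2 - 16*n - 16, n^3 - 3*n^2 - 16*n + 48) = n^2 - 16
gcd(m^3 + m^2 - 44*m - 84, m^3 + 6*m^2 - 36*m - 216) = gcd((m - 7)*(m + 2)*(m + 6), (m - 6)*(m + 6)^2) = m + 6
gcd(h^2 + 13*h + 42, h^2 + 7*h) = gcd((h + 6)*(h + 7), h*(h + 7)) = h + 7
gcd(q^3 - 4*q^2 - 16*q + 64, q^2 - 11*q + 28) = q - 4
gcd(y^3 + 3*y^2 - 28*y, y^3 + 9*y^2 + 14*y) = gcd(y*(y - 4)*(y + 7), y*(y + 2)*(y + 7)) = y^2 + 7*y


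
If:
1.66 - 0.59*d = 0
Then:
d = 2.81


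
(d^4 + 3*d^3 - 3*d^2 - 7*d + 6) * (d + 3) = d^5 + 6*d^4 + 6*d^3 - 16*d^2 - 15*d + 18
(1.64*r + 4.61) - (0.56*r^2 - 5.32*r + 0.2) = -0.56*r^2 + 6.96*r + 4.41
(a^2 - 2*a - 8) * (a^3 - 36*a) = a^5 - 2*a^4 - 44*a^3 + 72*a^2 + 288*a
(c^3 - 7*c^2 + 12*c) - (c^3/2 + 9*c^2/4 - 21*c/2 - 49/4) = c^3/2 - 37*c^2/4 + 45*c/2 + 49/4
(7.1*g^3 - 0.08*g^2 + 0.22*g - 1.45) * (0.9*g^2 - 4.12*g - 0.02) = 6.39*g^5 - 29.324*g^4 + 0.3856*g^3 - 2.2098*g^2 + 5.9696*g + 0.029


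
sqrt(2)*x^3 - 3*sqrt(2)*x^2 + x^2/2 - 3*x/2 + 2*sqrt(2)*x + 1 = (x - 2)*(x - 1)*(sqrt(2)*x + 1/2)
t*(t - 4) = t^2 - 4*t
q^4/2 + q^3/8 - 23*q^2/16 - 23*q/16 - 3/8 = (q/2 + 1/2)*(q - 2)*(q + 1/2)*(q + 3/4)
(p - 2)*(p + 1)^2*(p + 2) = p^4 + 2*p^3 - 3*p^2 - 8*p - 4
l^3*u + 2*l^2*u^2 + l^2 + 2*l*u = l*(l + 2*u)*(l*u + 1)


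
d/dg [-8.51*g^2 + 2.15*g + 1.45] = 2.15 - 17.02*g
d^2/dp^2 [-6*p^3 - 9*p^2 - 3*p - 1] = -36*p - 18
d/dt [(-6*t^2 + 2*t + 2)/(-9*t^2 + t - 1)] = 4*(3*t^2 + 12*t - 1)/(81*t^4 - 18*t^3 + 19*t^2 - 2*t + 1)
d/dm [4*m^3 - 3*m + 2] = 12*m^2 - 3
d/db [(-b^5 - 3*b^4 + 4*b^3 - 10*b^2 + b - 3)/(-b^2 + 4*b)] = (3*b^6 - 10*b^5 - 40*b^4 + 32*b^3 - 39*b^2 - 6*b + 12)/(b^2*(b^2 - 8*b + 16))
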